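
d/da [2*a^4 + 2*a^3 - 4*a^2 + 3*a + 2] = 8*a^3 + 6*a^2 - 8*a + 3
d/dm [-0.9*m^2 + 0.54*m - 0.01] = 0.54 - 1.8*m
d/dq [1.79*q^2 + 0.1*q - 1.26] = 3.58*q + 0.1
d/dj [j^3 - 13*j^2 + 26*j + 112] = 3*j^2 - 26*j + 26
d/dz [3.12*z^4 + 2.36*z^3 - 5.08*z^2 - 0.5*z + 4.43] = 12.48*z^3 + 7.08*z^2 - 10.16*z - 0.5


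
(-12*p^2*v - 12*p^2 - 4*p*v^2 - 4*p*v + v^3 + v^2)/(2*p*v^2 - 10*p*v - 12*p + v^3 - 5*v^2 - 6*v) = (-6*p + v)/(v - 6)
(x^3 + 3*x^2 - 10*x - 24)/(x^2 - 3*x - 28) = (x^2 - x - 6)/(x - 7)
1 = 1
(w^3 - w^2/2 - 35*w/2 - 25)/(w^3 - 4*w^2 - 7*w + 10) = (w + 5/2)/(w - 1)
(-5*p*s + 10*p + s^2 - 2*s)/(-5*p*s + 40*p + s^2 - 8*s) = (s - 2)/(s - 8)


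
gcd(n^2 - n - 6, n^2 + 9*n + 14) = n + 2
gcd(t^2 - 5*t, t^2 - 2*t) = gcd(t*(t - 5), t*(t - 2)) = t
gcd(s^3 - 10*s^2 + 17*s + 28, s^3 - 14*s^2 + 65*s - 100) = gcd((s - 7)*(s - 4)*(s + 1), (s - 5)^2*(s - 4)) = s - 4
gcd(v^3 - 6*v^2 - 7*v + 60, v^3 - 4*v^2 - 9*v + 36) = v^2 - v - 12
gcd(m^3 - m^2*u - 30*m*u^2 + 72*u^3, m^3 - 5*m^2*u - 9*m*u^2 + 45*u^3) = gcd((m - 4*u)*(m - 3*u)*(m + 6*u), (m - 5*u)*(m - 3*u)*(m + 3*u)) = -m + 3*u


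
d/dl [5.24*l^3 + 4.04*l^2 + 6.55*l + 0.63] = 15.72*l^2 + 8.08*l + 6.55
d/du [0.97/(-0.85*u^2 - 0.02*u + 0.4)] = (1.649*u + 0.0194)/(0.85*u^2 + 0.02*u - 0.4)^2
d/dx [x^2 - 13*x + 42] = 2*x - 13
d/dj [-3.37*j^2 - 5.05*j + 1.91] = -6.74*j - 5.05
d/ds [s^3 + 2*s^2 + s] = 3*s^2 + 4*s + 1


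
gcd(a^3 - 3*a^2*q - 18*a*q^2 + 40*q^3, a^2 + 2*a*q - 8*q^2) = -a^2 - 2*a*q + 8*q^2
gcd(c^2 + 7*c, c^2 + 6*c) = c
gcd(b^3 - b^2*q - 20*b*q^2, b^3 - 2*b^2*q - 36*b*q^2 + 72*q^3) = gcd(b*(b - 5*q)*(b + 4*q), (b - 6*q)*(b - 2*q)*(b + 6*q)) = 1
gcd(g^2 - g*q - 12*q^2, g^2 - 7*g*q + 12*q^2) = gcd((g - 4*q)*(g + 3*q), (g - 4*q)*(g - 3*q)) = -g + 4*q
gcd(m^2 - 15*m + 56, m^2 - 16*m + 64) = m - 8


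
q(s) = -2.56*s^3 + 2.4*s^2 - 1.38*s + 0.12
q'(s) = -7.68*s^2 + 4.8*s - 1.38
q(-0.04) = 0.18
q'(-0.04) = -1.58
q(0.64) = -0.45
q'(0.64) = -1.45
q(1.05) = -1.65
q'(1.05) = -4.81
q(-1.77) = 24.28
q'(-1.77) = -33.94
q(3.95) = -125.66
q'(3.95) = -102.25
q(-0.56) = 2.10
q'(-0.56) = -6.48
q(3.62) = -94.87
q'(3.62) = -84.65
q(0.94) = -1.18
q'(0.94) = -3.65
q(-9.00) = 2073.18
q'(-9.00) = -666.66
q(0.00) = 0.12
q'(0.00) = -1.38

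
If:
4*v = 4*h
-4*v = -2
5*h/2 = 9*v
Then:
No Solution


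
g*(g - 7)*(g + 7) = g^3 - 49*g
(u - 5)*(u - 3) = u^2 - 8*u + 15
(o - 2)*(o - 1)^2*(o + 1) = o^4 - 3*o^3 + o^2 + 3*o - 2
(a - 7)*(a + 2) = a^2 - 5*a - 14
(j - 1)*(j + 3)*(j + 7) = j^3 + 9*j^2 + 11*j - 21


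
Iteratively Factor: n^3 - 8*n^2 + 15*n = (n - 5)*(n^2 - 3*n) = (n - 5)*(n - 3)*(n)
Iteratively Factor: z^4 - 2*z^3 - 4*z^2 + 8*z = (z)*(z^3 - 2*z^2 - 4*z + 8) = z*(z - 2)*(z^2 - 4) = z*(z - 2)*(z + 2)*(z - 2)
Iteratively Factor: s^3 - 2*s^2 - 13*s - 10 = (s + 1)*(s^2 - 3*s - 10) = (s + 1)*(s + 2)*(s - 5)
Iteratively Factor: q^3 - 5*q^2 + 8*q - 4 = (q - 1)*(q^2 - 4*q + 4) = (q - 2)*(q - 1)*(q - 2)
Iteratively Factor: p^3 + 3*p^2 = (p)*(p^2 + 3*p) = p*(p + 3)*(p)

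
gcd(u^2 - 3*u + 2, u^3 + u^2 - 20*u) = 1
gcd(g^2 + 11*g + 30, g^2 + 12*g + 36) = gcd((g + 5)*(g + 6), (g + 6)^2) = g + 6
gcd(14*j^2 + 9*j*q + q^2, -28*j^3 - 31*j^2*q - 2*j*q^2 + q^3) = 1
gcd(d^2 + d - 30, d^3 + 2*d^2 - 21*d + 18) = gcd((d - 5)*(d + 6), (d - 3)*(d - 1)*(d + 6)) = d + 6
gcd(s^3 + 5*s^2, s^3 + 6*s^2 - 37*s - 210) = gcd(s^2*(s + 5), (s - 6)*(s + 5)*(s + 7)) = s + 5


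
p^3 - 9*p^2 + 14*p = p*(p - 7)*(p - 2)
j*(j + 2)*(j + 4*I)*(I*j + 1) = I*j^4 - 3*j^3 + 2*I*j^3 - 6*j^2 + 4*I*j^2 + 8*I*j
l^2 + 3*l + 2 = (l + 1)*(l + 2)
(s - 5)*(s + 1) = s^2 - 4*s - 5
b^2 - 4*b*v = b*(b - 4*v)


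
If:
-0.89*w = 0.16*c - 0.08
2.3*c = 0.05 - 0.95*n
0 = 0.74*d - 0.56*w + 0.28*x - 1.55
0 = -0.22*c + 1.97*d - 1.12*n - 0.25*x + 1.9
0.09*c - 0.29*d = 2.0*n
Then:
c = 0.01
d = -0.17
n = 0.02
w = 0.09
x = 6.16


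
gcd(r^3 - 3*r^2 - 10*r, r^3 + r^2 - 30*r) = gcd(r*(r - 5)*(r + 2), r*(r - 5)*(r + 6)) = r^2 - 5*r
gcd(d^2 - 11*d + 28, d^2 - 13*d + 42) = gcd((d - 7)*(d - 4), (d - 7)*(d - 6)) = d - 7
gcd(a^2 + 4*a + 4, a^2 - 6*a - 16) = a + 2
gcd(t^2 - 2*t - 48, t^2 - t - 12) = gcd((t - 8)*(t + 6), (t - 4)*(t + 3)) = 1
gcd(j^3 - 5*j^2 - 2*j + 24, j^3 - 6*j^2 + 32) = j^2 - 2*j - 8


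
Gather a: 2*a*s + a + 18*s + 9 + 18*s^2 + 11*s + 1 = a*(2*s + 1) + 18*s^2 + 29*s + 10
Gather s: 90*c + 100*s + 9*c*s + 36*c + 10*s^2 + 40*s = 126*c + 10*s^2 + s*(9*c + 140)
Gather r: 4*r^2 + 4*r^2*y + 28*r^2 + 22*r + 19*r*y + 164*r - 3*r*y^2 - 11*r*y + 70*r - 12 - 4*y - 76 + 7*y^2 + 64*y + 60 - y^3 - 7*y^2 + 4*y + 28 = r^2*(4*y + 32) + r*(-3*y^2 + 8*y + 256) - y^3 + 64*y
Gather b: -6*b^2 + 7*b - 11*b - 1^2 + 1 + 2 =-6*b^2 - 4*b + 2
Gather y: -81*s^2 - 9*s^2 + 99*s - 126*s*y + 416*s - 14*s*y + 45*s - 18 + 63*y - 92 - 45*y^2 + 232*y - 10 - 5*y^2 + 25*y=-90*s^2 + 560*s - 50*y^2 + y*(320 - 140*s) - 120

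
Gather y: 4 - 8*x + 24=28 - 8*x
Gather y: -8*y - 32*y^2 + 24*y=-32*y^2 + 16*y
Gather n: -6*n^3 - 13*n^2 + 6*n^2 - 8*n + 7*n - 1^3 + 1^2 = -6*n^3 - 7*n^2 - n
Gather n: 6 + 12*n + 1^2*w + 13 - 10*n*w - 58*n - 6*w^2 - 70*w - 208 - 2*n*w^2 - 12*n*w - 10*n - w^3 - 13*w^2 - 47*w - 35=n*(-2*w^2 - 22*w - 56) - w^3 - 19*w^2 - 116*w - 224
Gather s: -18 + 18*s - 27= 18*s - 45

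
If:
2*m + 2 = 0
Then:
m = -1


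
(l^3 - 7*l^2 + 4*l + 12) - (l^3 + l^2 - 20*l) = -8*l^2 + 24*l + 12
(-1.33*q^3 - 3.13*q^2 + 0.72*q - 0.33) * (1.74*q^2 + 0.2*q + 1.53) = -2.3142*q^5 - 5.7122*q^4 - 1.4081*q^3 - 5.2191*q^2 + 1.0356*q - 0.5049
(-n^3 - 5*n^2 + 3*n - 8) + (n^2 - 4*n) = -n^3 - 4*n^2 - n - 8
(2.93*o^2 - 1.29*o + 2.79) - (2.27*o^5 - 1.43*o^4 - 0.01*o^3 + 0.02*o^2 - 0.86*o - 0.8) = -2.27*o^5 + 1.43*o^4 + 0.01*o^3 + 2.91*o^2 - 0.43*o + 3.59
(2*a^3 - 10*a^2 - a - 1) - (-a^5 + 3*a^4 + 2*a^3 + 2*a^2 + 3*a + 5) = a^5 - 3*a^4 - 12*a^2 - 4*a - 6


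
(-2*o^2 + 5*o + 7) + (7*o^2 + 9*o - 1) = 5*o^2 + 14*o + 6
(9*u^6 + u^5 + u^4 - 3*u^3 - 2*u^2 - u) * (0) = 0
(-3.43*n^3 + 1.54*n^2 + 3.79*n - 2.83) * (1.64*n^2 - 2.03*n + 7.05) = -5.6252*n^5 + 9.4885*n^4 - 21.0921*n^3 - 1.4779*n^2 + 32.4644*n - 19.9515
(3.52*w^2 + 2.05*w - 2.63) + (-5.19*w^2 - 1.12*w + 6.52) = -1.67*w^2 + 0.93*w + 3.89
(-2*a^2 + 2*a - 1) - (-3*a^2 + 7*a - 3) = a^2 - 5*a + 2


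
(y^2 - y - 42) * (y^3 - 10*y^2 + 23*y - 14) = y^5 - 11*y^4 - 9*y^3 + 383*y^2 - 952*y + 588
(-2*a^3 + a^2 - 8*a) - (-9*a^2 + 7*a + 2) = -2*a^3 + 10*a^2 - 15*a - 2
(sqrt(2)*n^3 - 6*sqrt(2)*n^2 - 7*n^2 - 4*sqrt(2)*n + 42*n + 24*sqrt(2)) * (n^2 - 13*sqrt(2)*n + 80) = sqrt(2)*n^5 - 33*n^4 - 6*sqrt(2)*n^4 + 198*n^3 + 167*sqrt(2)*n^3 - 1002*sqrt(2)*n^2 - 456*n^2 - 320*sqrt(2)*n + 2736*n + 1920*sqrt(2)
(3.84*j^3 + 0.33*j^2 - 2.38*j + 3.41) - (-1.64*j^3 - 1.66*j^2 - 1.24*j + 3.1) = 5.48*j^3 + 1.99*j^2 - 1.14*j + 0.31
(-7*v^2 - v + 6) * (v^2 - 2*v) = -7*v^4 + 13*v^3 + 8*v^2 - 12*v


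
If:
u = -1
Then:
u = -1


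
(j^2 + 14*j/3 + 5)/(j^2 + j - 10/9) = 3*(j + 3)/(3*j - 2)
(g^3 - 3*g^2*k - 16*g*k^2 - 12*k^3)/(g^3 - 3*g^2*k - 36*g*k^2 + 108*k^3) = (g^2 + 3*g*k + 2*k^2)/(g^2 + 3*g*k - 18*k^2)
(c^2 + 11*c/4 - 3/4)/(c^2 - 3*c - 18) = (c - 1/4)/(c - 6)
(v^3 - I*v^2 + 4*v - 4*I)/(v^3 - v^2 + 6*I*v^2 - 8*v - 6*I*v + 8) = (v^2 - 3*I*v - 2)/(v^2 + v*(-1 + 4*I) - 4*I)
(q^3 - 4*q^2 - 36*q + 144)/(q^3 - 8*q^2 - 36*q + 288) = (q - 4)/(q - 8)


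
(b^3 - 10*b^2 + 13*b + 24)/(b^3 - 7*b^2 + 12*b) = (b^2 - 7*b - 8)/(b*(b - 4))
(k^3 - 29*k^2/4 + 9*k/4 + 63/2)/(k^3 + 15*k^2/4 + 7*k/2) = (k^2 - 9*k + 18)/(k*(k + 2))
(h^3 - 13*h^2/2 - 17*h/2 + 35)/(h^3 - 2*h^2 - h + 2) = (2*h^2 - 9*h - 35)/(2*(h^2 - 1))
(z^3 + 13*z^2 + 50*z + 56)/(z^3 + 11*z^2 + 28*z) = (z + 2)/z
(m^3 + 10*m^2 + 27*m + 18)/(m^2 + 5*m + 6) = (m^2 + 7*m + 6)/(m + 2)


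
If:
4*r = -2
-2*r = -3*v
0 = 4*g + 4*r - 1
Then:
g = 3/4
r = -1/2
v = -1/3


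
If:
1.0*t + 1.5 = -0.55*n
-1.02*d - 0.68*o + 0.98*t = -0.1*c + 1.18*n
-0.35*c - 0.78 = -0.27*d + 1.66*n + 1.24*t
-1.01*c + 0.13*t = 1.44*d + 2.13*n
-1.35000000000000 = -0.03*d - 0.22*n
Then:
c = -13.81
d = 0.22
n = 6.11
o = -19.95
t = -4.86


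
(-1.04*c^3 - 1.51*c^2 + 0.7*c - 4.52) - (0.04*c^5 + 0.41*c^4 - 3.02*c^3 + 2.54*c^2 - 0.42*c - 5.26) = -0.04*c^5 - 0.41*c^4 + 1.98*c^3 - 4.05*c^2 + 1.12*c + 0.74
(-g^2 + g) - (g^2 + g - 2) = 2 - 2*g^2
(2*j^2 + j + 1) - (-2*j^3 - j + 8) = 2*j^3 + 2*j^2 + 2*j - 7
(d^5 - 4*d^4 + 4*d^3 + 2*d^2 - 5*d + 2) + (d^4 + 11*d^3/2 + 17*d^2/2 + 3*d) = d^5 - 3*d^4 + 19*d^3/2 + 21*d^2/2 - 2*d + 2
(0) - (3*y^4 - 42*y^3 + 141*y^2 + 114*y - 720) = -3*y^4 + 42*y^3 - 141*y^2 - 114*y + 720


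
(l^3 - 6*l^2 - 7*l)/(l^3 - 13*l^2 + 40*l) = (l^2 - 6*l - 7)/(l^2 - 13*l + 40)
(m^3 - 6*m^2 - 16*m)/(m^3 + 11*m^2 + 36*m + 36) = m*(m - 8)/(m^2 + 9*m + 18)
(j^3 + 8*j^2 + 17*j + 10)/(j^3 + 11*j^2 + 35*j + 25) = (j + 2)/(j + 5)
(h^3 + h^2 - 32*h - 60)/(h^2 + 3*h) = (h^3 + h^2 - 32*h - 60)/(h*(h + 3))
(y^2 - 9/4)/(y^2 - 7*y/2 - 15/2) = (y - 3/2)/(y - 5)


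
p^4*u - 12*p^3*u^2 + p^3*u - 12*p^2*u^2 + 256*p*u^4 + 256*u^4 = (p - 8*u)^2*(p + 4*u)*(p*u + u)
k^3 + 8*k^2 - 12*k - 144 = (k - 4)*(k + 6)^2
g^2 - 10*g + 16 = (g - 8)*(g - 2)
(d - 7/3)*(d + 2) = d^2 - d/3 - 14/3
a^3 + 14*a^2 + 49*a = a*(a + 7)^2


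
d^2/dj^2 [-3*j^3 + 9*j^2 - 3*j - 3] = 18 - 18*j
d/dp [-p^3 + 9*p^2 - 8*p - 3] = -3*p^2 + 18*p - 8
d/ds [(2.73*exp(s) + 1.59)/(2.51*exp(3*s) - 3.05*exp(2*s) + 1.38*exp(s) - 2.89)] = (-13.7046*exp(3*s) - 3.6462*exp(2*s) + 9.699*exp(s) - 10.0839)*exp(s)/(6.3001*exp(6*s) - 15.311*exp(5*s) + 16.2301*exp(4*s) - 22.9258*exp(3*s) + 19.5334*exp(2*s) - 7.9764*exp(s) + 8.3521)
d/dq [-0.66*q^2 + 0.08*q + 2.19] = 0.08 - 1.32*q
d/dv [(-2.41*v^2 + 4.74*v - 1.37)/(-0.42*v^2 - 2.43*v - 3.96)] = (7.8471*v^2 + 17.9364*v - 22.0995)/(0.1764*v^4 + 2.0412*v^3 + 9.2313*v^2 + 19.2456*v + 15.6816)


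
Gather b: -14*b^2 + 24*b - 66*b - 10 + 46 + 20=-14*b^2 - 42*b + 56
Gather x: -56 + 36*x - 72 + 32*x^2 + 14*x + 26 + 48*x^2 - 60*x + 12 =80*x^2 - 10*x - 90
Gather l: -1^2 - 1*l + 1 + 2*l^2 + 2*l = 2*l^2 + l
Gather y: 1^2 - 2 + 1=0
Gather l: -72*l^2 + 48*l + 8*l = -72*l^2 + 56*l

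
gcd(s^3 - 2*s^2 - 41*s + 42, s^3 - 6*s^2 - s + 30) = 1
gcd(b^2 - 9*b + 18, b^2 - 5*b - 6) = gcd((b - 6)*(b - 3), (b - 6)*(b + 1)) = b - 6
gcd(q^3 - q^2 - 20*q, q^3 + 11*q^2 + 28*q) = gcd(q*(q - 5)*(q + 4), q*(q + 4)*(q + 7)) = q^2 + 4*q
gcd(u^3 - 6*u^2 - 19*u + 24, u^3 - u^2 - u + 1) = u - 1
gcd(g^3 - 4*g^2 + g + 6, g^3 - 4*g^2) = 1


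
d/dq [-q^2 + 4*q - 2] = 4 - 2*q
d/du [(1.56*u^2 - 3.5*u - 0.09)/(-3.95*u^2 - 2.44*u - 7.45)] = (-17.6314*u^2 - 23.955*u + 25.8554)/(15.6025*u^4 + 19.276*u^3 + 64.8086*u^2 + 36.356*u + 55.5025)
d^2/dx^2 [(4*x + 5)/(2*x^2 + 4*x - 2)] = ((-12*x - 13)*(x^2 + 2*x - 1) + (x + 1)^2*(16*x + 20))/(x^2 + 2*x - 1)^3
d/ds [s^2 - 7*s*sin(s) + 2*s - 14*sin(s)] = -7*s*cos(s) + 2*s - 7*sin(s) - 14*cos(s) + 2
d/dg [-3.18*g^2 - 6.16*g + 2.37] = -6.36*g - 6.16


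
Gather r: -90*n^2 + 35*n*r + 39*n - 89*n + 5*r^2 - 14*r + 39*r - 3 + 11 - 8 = -90*n^2 - 50*n + 5*r^2 + r*(35*n + 25)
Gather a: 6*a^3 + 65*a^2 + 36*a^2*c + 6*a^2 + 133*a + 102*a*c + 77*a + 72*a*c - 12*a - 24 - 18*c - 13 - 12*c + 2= 6*a^3 + a^2*(36*c + 71) + a*(174*c + 198) - 30*c - 35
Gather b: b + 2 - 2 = b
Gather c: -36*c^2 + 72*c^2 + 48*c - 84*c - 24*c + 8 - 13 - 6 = 36*c^2 - 60*c - 11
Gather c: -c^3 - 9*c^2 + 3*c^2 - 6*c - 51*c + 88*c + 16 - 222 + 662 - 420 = -c^3 - 6*c^2 + 31*c + 36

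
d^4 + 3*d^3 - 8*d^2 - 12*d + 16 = (d - 2)*(d - 1)*(d + 2)*(d + 4)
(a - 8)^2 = a^2 - 16*a + 64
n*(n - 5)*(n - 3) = n^3 - 8*n^2 + 15*n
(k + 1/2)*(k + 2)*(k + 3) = k^3 + 11*k^2/2 + 17*k/2 + 3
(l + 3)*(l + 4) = l^2 + 7*l + 12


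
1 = 1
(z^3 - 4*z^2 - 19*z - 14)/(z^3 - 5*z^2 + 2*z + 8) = (z^2 - 5*z - 14)/(z^2 - 6*z + 8)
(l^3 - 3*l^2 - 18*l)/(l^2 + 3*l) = l - 6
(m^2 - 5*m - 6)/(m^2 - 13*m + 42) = (m + 1)/(m - 7)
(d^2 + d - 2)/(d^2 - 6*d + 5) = (d + 2)/(d - 5)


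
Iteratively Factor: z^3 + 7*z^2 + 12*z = (z + 3)*(z^2 + 4*z) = z*(z + 3)*(z + 4)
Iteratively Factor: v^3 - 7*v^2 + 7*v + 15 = (v - 3)*(v^2 - 4*v - 5) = (v - 5)*(v - 3)*(v + 1)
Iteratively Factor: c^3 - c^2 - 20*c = (c)*(c^2 - c - 20) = c*(c - 5)*(c + 4)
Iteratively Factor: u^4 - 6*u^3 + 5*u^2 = (u - 1)*(u^3 - 5*u^2) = (u - 5)*(u - 1)*(u^2) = u*(u - 5)*(u - 1)*(u)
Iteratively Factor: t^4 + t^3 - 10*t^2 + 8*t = (t + 4)*(t^3 - 3*t^2 + 2*t) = (t - 1)*(t + 4)*(t^2 - 2*t) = t*(t - 1)*(t + 4)*(t - 2)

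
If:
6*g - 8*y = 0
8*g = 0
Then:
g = 0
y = 0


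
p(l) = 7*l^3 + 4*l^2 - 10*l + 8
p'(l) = 21*l^2 + 8*l - 10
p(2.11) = 70.47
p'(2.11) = 100.37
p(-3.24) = -155.70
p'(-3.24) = 184.53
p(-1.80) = -1.86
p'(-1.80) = 43.64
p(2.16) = 75.61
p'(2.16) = 105.26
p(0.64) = 5.07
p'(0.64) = 3.72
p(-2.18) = -23.71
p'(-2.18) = 72.36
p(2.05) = 64.62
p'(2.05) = 94.65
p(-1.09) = 14.59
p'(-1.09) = 6.23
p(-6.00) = -1300.00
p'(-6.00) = 698.00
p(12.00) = 12560.00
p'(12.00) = 3110.00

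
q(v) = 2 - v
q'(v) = -1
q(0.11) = 1.89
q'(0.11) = -1.00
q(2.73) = -0.73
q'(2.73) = -1.00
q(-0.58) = 2.58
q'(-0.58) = -1.00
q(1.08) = 0.92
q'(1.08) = -1.00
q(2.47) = -0.47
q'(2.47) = -1.00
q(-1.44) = 3.44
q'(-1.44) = -1.00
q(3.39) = -1.39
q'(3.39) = -1.00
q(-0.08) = 2.08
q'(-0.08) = -1.00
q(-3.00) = 5.00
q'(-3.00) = -1.00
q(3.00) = -1.00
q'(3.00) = -1.00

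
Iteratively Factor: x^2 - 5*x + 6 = (x - 3)*(x - 2)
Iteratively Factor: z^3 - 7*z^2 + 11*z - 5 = (z - 1)*(z^2 - 6*z + 5) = (z - 5)*(z - 1)*(z - 1)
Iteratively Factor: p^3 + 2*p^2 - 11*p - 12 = (p + 4)*(p^2 - 2*p - 3) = (p - 3)*(p + 4)*(p + 1)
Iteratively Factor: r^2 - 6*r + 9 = (r - 3)*(r - 3)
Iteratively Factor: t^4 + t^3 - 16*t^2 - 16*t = (t)*(t^3 + t^2 - 16*t - 16) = t*(t + 4)*(t^2 - 3*t - 4) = t*(t + 1)*(t + 4)*(t - 4)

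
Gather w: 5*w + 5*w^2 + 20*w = 5*w^2 + 25*w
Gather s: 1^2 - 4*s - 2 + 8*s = 4*s - 1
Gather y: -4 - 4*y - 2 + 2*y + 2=-2*y - 4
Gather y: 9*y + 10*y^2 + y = 10*y^2 + 10*y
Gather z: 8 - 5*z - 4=4 - 5*z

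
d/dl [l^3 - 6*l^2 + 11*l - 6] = 3*l^2 - 12*l + 11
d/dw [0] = 0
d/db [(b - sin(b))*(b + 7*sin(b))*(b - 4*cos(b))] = (b - sin(b))*(b + 7*sin(b))*(4*sin(b) + 1) + (b - sin(b))*(b - 4*cos(b))*(7*cos(b) + 1) - (b + 7*sin(b))*(b - 4*cos(b))*(cos(b) - 1)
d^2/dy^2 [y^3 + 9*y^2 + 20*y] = 6*y + 18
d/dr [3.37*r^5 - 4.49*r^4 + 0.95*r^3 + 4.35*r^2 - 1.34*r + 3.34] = 16.85*r^4 - 17.96*r^3 + 2.85*r^2 + 8.7*r - 1.34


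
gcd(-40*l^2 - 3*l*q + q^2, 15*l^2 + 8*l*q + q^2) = 5*l + q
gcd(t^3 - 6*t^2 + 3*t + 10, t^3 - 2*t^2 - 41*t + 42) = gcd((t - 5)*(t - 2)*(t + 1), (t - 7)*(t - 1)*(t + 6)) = 1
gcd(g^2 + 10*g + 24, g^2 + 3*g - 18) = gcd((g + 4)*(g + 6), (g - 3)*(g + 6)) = g + 6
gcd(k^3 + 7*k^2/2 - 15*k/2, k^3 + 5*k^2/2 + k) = k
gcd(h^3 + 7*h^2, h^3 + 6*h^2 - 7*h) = h^2 + 7*h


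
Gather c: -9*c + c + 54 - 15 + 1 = 40 - 8*c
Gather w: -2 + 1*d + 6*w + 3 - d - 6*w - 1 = 0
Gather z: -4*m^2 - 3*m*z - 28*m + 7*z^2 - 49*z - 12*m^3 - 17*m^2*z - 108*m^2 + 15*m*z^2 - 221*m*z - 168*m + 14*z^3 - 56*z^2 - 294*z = -12*m^3 - 112*m^2 - 196*m + 14*z^3 + z^2*(15*m - 49) + z*(-17*m^2 - 224*m - 343)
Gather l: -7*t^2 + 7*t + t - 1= -7*t^2 + 8*t - 1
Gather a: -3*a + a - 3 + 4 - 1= -2*a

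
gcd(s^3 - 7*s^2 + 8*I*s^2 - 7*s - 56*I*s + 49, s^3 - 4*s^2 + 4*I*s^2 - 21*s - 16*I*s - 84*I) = s - 7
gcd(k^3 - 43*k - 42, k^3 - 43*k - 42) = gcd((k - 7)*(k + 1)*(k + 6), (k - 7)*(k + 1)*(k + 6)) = k^3 - 43*k - 42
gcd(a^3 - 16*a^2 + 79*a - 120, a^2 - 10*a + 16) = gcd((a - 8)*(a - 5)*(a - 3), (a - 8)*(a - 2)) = a - 8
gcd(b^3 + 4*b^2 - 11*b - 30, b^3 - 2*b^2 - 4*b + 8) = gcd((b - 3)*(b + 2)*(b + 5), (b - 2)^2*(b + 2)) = b + 2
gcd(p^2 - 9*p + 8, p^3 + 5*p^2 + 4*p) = 1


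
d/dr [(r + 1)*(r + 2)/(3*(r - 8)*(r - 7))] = 6*(-r^2 + 6*r + 11)/(r^4 - 30*r^3 + 337*r^2 - 1680*r + 3136)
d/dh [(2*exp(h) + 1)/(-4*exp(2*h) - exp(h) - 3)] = ((2*exp(h) + 1)*(8*exp(h) + 1) - 8*exp(2*h) - 2*exp(h) - 6)*exp(h)/(4*exp(2*h) + exp(h) + 3)^2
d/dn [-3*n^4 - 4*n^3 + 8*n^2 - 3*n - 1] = -12*n^3 - 12*n^2 + 16*n - 3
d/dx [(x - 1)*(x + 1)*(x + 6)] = 3*x^2 + 12*x - 1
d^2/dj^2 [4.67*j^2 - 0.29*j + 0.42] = 9.34000000000000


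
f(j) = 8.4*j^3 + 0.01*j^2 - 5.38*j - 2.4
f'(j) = 25.2*j^2 + 0.02*j - 5.38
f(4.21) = 601.92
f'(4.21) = 441.35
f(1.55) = 20.57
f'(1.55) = 55.19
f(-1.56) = -25.87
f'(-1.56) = 55.92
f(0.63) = -3.69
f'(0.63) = 4.63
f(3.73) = 413.59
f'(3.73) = 345.30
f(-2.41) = -106.96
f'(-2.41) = 140.94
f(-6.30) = -2068.50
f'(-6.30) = 994.68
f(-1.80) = -41.67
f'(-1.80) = 76.23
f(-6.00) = -1784.16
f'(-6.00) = 901.70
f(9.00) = 6073.59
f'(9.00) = 2036.00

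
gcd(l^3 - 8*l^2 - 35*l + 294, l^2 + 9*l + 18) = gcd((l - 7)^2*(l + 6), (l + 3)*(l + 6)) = l + 6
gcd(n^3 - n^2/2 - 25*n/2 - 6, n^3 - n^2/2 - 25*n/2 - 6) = n^3 - n^2/2 - 25*n/2 - 6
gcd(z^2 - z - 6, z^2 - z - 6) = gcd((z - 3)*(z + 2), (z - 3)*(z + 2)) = z^2 - z - 6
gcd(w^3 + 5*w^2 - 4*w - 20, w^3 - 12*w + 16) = w - 2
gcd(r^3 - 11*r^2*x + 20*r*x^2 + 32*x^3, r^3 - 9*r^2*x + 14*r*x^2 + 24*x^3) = -r^2 + 3*r*x + 4*x^2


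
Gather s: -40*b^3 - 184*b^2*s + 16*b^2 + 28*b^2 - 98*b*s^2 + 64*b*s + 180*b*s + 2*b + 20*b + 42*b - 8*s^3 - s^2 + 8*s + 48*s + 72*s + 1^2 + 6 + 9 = -40*b^3 + 44*b^2 + 64*b - 8*s^3 + s^2*(-98*b - 1) + s*(-184*b^2 + 244*b + 128) + 16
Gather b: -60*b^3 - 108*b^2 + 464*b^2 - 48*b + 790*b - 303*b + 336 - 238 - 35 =-60*b^3 + 356*b^2 + 439*b + 63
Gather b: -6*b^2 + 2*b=-6*b^2 + 2*b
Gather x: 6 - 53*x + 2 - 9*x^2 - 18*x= -9*x^2 - 71*x + 8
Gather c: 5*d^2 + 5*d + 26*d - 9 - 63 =5*d^2 + 31*d - 72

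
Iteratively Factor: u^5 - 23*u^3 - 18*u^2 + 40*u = (u + 2)*(u^4 - 2*u^3 - 19*u^2 + 20*u) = (u - 1)*(u + 2)*(u^3 - u^2 - 20*u) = (u - 1)*(u + 2)*(u + 4)*(u^2 - 5*u) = u*(u - 1)*(u + 2)*(u + 4)*(u - 5)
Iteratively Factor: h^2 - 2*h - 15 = (h + 3)*(h - 5)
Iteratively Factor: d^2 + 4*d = (d)*(d + 4)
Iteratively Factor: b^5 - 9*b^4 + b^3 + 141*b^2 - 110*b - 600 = (b - 5)*(b^4 - 4*b^3 - 19*b^2 + 46*b + 120) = (b - 5)^2*(b^3 + b^2 - 14*b - 24) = (b - 5)^2*(b + 2)*(b^2 - b - 12) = (b - 5)^2*(b - 4)*(b + 2)*(b + 3)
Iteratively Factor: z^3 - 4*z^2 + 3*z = (z - 1)*(z^2 - 3*z) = z*(z - 1)*(z - 3)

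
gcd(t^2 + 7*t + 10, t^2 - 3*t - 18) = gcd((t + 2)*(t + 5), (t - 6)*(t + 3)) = 1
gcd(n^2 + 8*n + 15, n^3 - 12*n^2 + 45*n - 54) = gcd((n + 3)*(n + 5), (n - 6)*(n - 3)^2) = 1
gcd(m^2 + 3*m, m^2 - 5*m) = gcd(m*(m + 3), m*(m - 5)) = m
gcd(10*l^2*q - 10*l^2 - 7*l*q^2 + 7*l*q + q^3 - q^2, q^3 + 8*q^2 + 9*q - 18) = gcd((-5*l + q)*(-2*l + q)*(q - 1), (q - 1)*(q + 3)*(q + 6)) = q - 1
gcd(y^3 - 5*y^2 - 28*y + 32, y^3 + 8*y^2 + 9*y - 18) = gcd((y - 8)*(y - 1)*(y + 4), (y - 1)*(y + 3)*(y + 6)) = y - 1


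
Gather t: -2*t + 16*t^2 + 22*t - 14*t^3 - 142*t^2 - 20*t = -14*t^3 - 126*t^2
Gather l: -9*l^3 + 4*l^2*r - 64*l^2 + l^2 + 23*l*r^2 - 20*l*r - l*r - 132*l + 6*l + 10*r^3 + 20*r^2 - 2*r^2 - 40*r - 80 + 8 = -9*l^3 + l^2*(4*r - 63) + l*(23*r^2 - 21*r - 126) + 10*r^3 + 18*r^2 - 40*r - 72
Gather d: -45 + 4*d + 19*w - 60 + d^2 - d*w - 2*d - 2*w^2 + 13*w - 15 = d^2 + d*(2 - w) - 2*w^2 + 32*w - 120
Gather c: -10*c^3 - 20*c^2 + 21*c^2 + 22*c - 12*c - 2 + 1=-10*c^3 + c^2 + 10*c - 1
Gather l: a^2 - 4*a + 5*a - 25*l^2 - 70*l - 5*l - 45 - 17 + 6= a^2 + a - 25*l^2 - 75*l - 56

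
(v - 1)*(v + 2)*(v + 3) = v^3 + 4*v^2 + v - 6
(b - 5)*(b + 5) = b^2 - 25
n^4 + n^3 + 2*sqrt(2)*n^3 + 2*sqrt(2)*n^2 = n^2*(n + 1)*(n + 2*sqrt(2))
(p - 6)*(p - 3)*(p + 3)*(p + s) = p^4 + p^3*s - 6*p^3 - 6*p^2*s - 9*p^2 - 9*p*s + 54*p + 54*s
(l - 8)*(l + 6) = l^2 - 2*l - 48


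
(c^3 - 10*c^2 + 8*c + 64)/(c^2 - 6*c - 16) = c - 4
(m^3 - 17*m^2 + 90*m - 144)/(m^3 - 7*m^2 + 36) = (m - 8)/(m + 2)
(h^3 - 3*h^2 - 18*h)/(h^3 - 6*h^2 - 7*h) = (-h^2 + 3*h + 18)/(-h^2 + 6*h + 7)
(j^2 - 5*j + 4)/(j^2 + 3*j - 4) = (j - 4)/(j + 4)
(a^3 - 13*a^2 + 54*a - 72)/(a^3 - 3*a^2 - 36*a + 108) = (a - 4)/(a + 6)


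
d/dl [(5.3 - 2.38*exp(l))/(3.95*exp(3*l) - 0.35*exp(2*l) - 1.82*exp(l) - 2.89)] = (18.802*exp(3*l) - 63.638*exp(2*l) + 3.71*exp(l) + 16.5242)*exp(l)/(15.6025*exp(6*l) - 2.765*exp(5*l) - 14.2555*exp(4*l) - 21.557*exp(3*l) + 5.3354*exp(2*l) + 10.5196*exp(l) + 8.3521)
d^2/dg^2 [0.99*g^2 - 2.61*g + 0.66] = 1.98000000000000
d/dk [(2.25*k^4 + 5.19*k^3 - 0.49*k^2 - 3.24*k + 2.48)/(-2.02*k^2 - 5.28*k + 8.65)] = (-9.09*k^5 - 46.1238*k^4 + 23.0436*k^3 + 130.7229*k^2 + 1.5422*k - 14.9316)/(4.0804*k^4 + 21.3312*k^3 - 7.0676*k^2 - 91.344*k + 74.8225)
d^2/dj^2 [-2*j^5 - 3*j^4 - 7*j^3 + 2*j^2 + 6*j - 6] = -40*j^3 - 36*j^2 - 42*j + 4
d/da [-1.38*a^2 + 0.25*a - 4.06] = 0.25 - 2.76*a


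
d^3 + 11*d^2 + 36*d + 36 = (d + 2)*(d + 3)*(d + 6)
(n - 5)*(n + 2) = n^2 - 3*n - 10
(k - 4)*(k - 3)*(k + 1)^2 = k^4 - 5*k^3 - k^2 + 17*k + 12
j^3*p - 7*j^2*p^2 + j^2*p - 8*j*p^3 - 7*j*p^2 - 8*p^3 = (j - 8*p)*(j + p)*(j*p + p)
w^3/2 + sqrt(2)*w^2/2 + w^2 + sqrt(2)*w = w*(w/2 + sqrt(2)/2)*(w + 2)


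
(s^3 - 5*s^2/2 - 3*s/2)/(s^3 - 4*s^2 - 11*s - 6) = s*(-2*s^2 + 5*s + 3)/(2*(-s^3 + 4*s^2 + 11*s + 6))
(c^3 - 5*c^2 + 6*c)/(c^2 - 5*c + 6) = c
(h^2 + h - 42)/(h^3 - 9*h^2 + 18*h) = (h + 7)/(h*(h - 3))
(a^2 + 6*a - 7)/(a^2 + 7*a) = (a - 1)/a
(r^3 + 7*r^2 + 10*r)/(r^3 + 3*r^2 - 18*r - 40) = r/(r - 4)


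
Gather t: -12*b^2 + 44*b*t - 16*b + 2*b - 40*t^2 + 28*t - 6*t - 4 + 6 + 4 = -12*b^2 - 14*b - 40*t^2 + t*(44*b + 22) + 6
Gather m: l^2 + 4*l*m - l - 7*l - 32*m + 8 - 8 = l^2 - 8*l + m*(4*l - 32)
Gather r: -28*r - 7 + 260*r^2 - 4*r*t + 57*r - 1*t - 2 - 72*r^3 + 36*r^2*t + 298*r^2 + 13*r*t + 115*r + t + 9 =-72*r^3 + r^2*(36*t + 558) + r*(9*t + 144)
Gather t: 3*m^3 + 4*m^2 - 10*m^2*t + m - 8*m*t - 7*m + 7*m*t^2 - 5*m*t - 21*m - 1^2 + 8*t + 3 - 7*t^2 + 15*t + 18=3*m^3 + 4*m^2 - 27*m + t^2*(7*m - 7) + t*(-10*m^2 - 13*m + 23) + 20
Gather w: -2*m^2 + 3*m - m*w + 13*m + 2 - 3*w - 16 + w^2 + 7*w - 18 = -2*m^2 + 16*m + w^2 + w*(4 - m) - 32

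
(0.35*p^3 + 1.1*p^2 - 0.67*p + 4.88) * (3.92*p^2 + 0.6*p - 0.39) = 1.372*p^5 + 4.522*p^4 - 2.1029*p^3 + 18.2986*p^2 + 3.1893*p - 1.9032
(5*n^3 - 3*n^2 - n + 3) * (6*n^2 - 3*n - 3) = 30*n^5 - 33*n^4 - 12*n^3 + 30*n^2 - 6*n - 9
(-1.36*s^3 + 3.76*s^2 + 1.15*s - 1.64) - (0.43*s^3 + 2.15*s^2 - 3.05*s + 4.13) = -1.79*s^3 + 1.61*s^2 + 4.2*s - 5.77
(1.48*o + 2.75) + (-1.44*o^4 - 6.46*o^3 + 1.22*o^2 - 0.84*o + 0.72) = -1.44*o^4 - 6.46*o^3 + 1.22*o^2 + 0.64*o + 3.47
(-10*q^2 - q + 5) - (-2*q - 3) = -10*q^2 + q + 8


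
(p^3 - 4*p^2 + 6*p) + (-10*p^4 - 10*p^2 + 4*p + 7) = -10*p^4 + p^3 - 14*p^2 + 10*p + 7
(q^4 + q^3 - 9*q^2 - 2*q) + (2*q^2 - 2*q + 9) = q^4 + q^3 - 7*q^2 - 4*q + 9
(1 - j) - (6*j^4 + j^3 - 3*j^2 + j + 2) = -6*j^4 - j^3 + 3*j^2 - 2*j - 1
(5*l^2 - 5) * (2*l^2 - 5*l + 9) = 10*l^4 - 25*l^3 + 35*l^2 + 25*l - 45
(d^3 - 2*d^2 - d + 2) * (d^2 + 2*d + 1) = d^5 - 4*d^3 - 2*d^2 + 3*d + 2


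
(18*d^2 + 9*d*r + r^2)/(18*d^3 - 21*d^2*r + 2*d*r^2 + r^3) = (3*d + r)/(3*d^2 - 4*d*r + r^2)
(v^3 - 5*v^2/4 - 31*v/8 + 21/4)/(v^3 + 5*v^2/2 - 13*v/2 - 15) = (8*v^2 - 26*v + 21)/(4*(2*v^2 + v - 15))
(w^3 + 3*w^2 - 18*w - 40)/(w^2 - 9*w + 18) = (w^3 + 3*w^2 - 18*w - 40)/(w^2 - 9*w + 18)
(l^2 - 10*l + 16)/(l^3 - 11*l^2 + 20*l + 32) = (l - 2)/(l^2 - 3*l - 4)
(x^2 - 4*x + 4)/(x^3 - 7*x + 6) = (x - 2)/(x^2 + 2*x - 3)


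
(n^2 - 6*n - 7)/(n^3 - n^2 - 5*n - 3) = (n - 7)/(n^2 - 2*n - 3)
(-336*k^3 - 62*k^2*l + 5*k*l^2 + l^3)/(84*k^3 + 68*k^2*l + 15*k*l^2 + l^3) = (-8*k + l)/(2*k + l)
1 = 1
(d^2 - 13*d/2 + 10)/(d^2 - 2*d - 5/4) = 2*(d - 4)/(2*d + 1)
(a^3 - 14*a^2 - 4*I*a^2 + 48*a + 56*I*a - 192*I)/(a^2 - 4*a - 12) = (a^2 - 4*a*(2 + I) + 32*I)/(a + 2)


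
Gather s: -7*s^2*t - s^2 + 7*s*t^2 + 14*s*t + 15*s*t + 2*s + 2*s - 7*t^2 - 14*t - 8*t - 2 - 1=s^2*(-7*t - 1) + s*(7*t^2 + 29*t + 4) - 7*t^2 - 22*t - 3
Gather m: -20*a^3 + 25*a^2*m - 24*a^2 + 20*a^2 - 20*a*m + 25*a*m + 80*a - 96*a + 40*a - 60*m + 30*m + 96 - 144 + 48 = -20*a^3 - 4*a^2 + 24*a + m*(25*a^2 + 5*a - 30)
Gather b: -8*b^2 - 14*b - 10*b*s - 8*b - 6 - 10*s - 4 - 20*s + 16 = -8*b^2 + b*(-10*s - 22) - 30*s + 6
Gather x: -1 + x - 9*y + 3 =x - 9*y + 2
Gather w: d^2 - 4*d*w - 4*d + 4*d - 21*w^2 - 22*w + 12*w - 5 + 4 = d^2 - 21*w^2 + w*(-4*d - 10) - 1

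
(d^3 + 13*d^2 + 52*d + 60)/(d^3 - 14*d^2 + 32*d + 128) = (d^2 + 11*d + 30)/(d^2 - 16*d + 64)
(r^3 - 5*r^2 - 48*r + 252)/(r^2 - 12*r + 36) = r + 7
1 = 1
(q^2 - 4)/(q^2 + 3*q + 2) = (q - 2)/(q + 1)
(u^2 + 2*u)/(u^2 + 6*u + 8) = u/(u + 4)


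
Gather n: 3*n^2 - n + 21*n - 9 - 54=3*n^2 + 20*n - 63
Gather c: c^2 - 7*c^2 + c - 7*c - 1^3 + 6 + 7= -6*c^2 - 6*c + 12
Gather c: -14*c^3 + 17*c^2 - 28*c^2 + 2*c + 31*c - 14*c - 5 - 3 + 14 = -14*c^3 - 11*c^2 + 19*c + 6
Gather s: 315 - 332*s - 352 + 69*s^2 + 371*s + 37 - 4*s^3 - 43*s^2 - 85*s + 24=-4*s^3 + 26*s^2 - 46*s + 24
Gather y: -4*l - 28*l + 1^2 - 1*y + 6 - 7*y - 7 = -32*l - 8*y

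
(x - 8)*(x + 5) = x^2 - 3*x - 40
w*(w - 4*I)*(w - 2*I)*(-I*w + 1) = -I*w^4 - 5*w^3 + 2*I*w^2 - 8*w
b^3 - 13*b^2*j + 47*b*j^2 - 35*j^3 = (b - 7*j)*(b - 5*j)*(b - j)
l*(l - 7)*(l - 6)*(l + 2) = l^4 - 11*l^3 + 16*l^2 + 84*l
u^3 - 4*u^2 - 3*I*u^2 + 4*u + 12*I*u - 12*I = (u - 2)^2*(u - 3*I)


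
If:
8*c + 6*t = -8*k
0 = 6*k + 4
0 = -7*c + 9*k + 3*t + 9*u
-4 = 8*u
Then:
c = -47/66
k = -2/3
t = 182/99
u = -1/2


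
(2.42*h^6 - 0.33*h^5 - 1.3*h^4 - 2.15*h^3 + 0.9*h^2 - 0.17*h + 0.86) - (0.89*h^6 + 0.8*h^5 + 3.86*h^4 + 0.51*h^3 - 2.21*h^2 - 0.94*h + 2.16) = 1.53*h^6 - 1.13*h^5 - 5.16*h^4 - 2.66*h^3 + 3.11*h^2 + 0.77*h - 1.3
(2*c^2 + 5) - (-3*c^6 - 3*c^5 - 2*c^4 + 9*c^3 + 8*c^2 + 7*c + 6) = 3*c^6 + 3*c^5 + 2*c^4 - 9*c^3 - 6*c^2 - 7*c - 1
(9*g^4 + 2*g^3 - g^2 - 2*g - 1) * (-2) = -18*g^4 - 4*g^3 + 2*g^2 + 4*g + 2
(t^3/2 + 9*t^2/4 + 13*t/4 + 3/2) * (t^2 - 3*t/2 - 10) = t^5/2 + 3*t^4/2 - 41*t^3/8 - 207*t^2/8 - 139*t/4 - 15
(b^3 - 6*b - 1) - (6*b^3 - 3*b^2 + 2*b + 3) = -5*b^3 + 3*b^2 - 8*b - 4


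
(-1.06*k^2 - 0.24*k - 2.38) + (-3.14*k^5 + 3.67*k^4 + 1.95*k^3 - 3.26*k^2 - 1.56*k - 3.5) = -3.14*k^5 + 3.67*k^4 + 1.95*k^3 - 4.32*k^2 - 1.8*k - 5.88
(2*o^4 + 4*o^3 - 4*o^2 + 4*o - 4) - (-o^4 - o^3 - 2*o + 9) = 3*o^4 + 5*o^3 - 4*o^2 + 6*o - 13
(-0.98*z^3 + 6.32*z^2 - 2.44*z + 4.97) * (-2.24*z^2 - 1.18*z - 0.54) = 2.1952*z^5 - 13.0004*z^4 - 1.4628*z^3 - 11.6664*z^2 - 4.547*z - 2.6838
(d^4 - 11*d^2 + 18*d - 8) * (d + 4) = d^5 + 4*d^4 - 11*d^3 - 26*d^2 + 64*d - 32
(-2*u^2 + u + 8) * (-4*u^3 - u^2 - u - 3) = 8*u^5 - 2*u^4 - 31*u^3 - 3*u^2 - 11*u - 24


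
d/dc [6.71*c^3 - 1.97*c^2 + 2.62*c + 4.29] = 20.13*c^2 - 3.94*c + 2.62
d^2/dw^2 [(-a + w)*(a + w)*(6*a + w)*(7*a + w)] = 82*a^2 + 78*a*w + 12*w^2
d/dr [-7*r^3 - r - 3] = -21*r^2 - 1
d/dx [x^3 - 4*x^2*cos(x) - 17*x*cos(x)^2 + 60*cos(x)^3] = 4*x^2*sin(x) + 3*x^2 + 17*x*sin(2*x) - 8*x*cos(x) - 180*sin(x)*cos(x)^2 - 17*cos(x)^2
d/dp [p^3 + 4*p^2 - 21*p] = 3*p^2 + 8*p - 21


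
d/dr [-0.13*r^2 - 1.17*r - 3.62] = -0.26*r - 1.17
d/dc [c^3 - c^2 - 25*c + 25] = 3*c^2 - 2*c - 25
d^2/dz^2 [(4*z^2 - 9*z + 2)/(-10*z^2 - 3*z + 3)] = 6*(340*z^3 - 320*z^2 + 210*z - 11)/(1000*z^6 + 900*z^5 - 630*z^4 - 513*z^3 + 189*z^2 + 81*z - 27)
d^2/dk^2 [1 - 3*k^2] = -6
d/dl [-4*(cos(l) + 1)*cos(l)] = 4*sin(l) + 4*sin(2*l)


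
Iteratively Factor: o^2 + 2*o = (o)*(o + 2)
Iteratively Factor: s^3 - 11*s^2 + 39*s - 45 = (s - 5)*(s^2 - 6*s + 9) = (s - 5)*(s - 3)*(s - 3)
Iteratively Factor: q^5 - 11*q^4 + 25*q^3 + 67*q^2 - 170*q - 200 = (q + 1)*(q^4 - 12*q^3 + 37*q^2 + 30*q - 200) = (q - 5)*(q + 1)*(q^3 - 7*q^2 + 2*q + 40) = (q - 5)^2*(q + 1)*(q^2 - 2*q - 8) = (q - 5)^2*(q + 1)*(q + 2)*(q - 4)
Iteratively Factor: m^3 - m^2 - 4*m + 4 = (m - 1)*(m^2 - 4) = (m - 1)*(m + 2)*(m - 2)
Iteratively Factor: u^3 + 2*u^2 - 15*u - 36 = (u - 4)*(u^2 + 6*u + 9) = (u - 4)*(u + 3)*(u + 3)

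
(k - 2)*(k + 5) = k^2 + 3*k - 10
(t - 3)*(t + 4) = t^2 + t - 12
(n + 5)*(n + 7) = n^2 + 12*n + 35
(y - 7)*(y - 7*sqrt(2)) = y^2 - 7*sqrt(2)*y - 7*y + 49*sqrt(2)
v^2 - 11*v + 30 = (v - 6)*(v - 5)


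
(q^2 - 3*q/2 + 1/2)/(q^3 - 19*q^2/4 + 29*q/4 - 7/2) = 2*(2*q - 1)/(4*q^2 - 15*q + 14)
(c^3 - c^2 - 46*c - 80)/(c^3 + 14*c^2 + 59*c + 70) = (c - 8)/(c + 7)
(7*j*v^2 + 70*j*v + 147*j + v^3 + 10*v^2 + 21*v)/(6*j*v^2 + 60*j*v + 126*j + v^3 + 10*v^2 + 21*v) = (7*j + v)/(6*j + v)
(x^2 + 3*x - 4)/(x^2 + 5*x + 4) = (x - 1)/(x + 1)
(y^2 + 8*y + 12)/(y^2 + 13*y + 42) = (y + 2)/(y + 7)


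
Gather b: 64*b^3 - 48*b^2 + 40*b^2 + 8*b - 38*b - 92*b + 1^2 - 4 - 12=64*b^3 - 8*b^2 - 122*b - 15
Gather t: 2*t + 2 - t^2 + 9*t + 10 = -t^2 + 11*t + 12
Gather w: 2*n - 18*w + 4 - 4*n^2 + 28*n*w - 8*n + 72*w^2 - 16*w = -4*n^2 - 6*n + 72*w^2 + w*(28*n - 34) + 4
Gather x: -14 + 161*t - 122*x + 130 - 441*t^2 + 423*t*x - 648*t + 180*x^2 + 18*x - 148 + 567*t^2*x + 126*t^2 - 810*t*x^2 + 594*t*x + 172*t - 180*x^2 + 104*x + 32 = -315*t^2 - 810*t*x^2 - 315*t + x*(567*t^2 + 1017*t)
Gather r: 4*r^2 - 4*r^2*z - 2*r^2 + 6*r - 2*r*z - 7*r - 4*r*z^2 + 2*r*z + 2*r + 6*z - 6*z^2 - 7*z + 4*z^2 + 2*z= r^2*(2 - 4*z) + r*(1 - 4*z^2) - 2*z^2 + z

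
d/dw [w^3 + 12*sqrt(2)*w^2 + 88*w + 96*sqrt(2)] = 3*w^2 + 24*sqrt(2)*w + 88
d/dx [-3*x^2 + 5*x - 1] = 5 - 6*x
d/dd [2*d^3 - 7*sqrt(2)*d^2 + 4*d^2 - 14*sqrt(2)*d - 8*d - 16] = 6*d^2 - 14*sqrt(2)*d + 8*d - 14*sqrt(2) - 8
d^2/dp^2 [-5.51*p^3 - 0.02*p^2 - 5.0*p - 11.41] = -33.06*p - 0.04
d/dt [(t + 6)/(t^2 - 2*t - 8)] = (t^2 - 2*t - 2*(t - 1)*(t + 6) - 8)/(-t^2 + 2*t + 8)^2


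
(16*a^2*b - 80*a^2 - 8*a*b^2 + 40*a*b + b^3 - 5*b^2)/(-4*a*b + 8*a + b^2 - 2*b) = (-4*a*b + 20*a + b^2 - 5*b)/(b - 2)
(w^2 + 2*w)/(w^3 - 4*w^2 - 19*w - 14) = w/(w^2 - 6*w - 7)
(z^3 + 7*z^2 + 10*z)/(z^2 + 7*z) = (z^2 + 7*z + 10)/(z + 7)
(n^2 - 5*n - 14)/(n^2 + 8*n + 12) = (n - 7)/(n + 6)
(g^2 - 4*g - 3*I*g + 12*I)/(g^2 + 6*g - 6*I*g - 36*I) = (g^2 - g*(4 + 3*I) + 12*I)/(g^2 + 6*g*(1 - I) - 36*I)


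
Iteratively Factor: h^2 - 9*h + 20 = (h - 5)*(h - 4)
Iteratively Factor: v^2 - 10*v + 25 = (v - 5)*(v - 5)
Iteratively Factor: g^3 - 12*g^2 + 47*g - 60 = (g - 5)*(g^2 - 7*g + 12) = (g - 5)*(g - 4)*(g - 3)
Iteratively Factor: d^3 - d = (d + 1)*(d^2 - d) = (d - 1)*(d + 1)*(d)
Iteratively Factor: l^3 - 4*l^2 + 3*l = (l - 1)*(l^2 - 3*l) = (l - 3)*(l - 1)*(l)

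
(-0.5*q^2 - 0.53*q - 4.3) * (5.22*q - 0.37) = -2.61*q^3 - 2.5816*q^2 - 22.2499*q + 1.591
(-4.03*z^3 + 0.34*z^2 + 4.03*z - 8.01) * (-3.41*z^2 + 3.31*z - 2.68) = 13.7423*z^5 - 14.4987*z^4 - 1.8165*z^3 + 39.7422*z^2 - 37.3135*z + 21.4668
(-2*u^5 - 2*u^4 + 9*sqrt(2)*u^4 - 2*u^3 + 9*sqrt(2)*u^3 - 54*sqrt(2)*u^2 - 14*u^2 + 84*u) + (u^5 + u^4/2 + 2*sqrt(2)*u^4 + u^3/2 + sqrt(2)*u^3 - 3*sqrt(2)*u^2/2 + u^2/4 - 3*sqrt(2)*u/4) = -u^5 - 3*u^4/2 + 11*sqrt(2)*u^4 - 3*u^3/2 + 10*sqrt(2)*u^3 - 111*sqrt(2)*u^2/2 - 55*u^2/4 - 3*sqrt(2)*u/4 + 84*u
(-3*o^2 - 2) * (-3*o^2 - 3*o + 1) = 9*o^4 + 9*o^3 + 3*o^2 + 6*o - 2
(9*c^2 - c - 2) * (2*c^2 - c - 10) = 18*c^4 - 11*c^3 - 93*c^2 + 12*c + 20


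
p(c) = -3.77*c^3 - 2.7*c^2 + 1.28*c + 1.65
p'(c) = -11.31*c^2 - 5.4*c + 1.28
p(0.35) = 1.61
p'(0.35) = -2.00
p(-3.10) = 84.05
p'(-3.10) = -90.67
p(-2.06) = 20.51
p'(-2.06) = -35.59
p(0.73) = -0.32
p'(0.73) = -8.69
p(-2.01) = 18.78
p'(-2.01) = -33.56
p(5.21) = -598.13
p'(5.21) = -333.85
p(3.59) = -202.98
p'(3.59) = -163.87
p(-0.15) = 1.41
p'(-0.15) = 1.84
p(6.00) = -902.19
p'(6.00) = -438.28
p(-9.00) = 2519.76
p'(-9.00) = -866.23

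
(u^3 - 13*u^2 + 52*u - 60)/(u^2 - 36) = (u^2 - 7*u + 10)/(u + 6)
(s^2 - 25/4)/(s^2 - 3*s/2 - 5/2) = (s + 5/2)/(s + 1)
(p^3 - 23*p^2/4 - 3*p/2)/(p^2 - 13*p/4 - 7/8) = 2*p*(p - 6)/(2*p - 7)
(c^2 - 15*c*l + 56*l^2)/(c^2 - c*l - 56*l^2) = (c - 7*l)/(c + 7*l)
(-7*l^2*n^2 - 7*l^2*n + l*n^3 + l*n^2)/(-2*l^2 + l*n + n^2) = l*n*(-7*l*n - 7*l + n^2 + n)/(-2*l^2 + l*n + n^2)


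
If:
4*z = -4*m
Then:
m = -z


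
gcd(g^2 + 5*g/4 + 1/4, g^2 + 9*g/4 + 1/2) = g + 1/4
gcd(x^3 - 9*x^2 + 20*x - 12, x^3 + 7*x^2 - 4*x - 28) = x - 2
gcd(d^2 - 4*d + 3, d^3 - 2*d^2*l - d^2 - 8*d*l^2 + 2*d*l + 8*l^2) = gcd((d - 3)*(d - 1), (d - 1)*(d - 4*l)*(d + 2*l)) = d - 1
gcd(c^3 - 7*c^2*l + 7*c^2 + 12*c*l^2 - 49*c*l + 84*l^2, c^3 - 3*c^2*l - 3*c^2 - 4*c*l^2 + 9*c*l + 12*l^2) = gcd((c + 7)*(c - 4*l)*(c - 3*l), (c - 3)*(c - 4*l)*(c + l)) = c - 4*l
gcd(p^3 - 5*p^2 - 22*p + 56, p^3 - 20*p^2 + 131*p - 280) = p - 7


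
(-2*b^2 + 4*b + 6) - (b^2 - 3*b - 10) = -3*b^2 + 7*b + 16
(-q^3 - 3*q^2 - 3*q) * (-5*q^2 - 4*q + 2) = 5*q^5 + 19*q^4 + 25*q^3 + 6*q^2 - 6*q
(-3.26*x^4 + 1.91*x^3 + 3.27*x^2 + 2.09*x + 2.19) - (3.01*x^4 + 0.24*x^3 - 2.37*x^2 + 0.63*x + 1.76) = -6.27*x^4 + 1.67*x^3 + 5.64*x^2 + 1.46*x + 0.43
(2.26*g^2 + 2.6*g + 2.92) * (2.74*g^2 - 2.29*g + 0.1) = 6.1924*g^4 + 1.9486*g^3 + 2.2728*g^2 - 6.4268*g + 0.292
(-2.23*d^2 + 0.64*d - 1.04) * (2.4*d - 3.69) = -5.352*d^3 + 9.7647*d^2 - 4.8576*d + 3.8376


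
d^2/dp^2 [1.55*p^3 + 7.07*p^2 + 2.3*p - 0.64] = 9.3*p + 14.14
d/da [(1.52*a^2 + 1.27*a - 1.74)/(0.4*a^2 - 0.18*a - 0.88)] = (-0.7816*a^2 - 1.2832*a - 1.4308)/(0.16*a^4 - 0.144*a^3 - 0.6716*a^2 + 0.3168*a + 0.7744)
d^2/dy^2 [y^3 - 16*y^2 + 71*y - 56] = 6*y - 32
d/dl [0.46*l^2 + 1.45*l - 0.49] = 0.92*l + 1.45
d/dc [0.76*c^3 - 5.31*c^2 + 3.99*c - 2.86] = 2.28*c^2 - 10.62*c + 3.99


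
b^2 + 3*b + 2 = (b + 1)*(b + 2)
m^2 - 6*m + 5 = (m - 5)*(m - 1)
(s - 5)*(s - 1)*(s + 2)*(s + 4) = s^4 - 23*s^2 - 18*s + 40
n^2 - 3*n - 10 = (n - 5)*(n + 2)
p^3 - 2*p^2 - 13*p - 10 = (p - 5)*(p + 1)*(p + 2)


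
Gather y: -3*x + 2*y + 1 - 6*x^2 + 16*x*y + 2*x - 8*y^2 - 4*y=-6*x^2 - x - 8*y^2 + y*(16*x - 2) + 1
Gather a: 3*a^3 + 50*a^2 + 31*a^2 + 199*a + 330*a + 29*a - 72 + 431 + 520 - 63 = 3*a^3 + 81*a^2 + 558*a + 816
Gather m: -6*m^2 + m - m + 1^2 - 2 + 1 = -6*m^2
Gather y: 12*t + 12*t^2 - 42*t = 12*t^2 - 30*t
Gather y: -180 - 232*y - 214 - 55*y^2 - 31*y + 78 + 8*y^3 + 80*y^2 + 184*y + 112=8*y^3 + 25*y^2 - 79*y - 204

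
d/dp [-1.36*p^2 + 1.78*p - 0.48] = 1.78 - 2.72*p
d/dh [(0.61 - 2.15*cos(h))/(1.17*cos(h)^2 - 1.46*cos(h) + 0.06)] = (-2.5155*cos(h)^2 + 1.4274*cos(h) - 0.7616)*sin(h)/(1.3689*cos(h)^4 - 3.4164*cos(h)^3 + 2.272*cos(h)^2 - 0.1752*cos(h) + 0.0036)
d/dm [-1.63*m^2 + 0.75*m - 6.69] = 0.75 - 3.26*m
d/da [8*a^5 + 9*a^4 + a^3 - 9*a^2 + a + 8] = 40*a^4 + 36*a^3 + 3*a^2 - 18*a + 1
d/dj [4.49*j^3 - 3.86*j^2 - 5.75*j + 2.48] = 13.47*j^2 - 7.72*j - 5.75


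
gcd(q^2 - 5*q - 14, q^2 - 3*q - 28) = q - 7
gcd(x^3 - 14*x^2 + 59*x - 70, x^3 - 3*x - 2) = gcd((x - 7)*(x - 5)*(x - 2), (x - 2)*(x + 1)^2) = x - 2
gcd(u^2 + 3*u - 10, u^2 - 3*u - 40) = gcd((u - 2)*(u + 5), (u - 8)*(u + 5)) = u + 5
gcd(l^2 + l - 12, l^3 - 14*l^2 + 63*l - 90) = l - 3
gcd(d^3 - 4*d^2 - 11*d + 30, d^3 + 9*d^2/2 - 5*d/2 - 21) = d^2 + d - 6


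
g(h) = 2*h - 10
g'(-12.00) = 2.00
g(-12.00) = -34.00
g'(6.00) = 2.00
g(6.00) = 2.00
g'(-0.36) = 2.00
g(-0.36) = -10.72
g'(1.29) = 2.00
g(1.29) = -7.42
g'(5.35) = 2.00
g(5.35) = 0.70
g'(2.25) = 2.00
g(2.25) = -5.50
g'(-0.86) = 2.00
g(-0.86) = -11.72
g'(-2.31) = 2.00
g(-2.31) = -14.62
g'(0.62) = 2.00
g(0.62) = -8.76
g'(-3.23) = 2.00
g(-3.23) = -16.46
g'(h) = 2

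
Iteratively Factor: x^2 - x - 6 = (x + 2)*(x - 3)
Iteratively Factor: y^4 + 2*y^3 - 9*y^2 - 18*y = (y - 3)*(y^3 + 5*y^2 + 6*y) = y*(y - 3)*(y^2 + 5*y + 6) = y*(y - 3)*(y + 3)*(y + 2)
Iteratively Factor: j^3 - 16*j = (j)*(j^2 - 16) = j*(j - 4)*(j + 4)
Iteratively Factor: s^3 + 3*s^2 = (s)*(s^2 + 3*s) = s*(s + 3)*(s)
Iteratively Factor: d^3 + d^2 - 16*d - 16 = (d + 4)*(d^2 - 3*d - 4) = (d + 1)*(d + 4)*(d - 4)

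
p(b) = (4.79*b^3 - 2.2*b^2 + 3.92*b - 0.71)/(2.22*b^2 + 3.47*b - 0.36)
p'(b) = (-4.44*b - 3.47)*(4.79*b^3 - 2.2*b^2 + 3.92*b - 0.71)/(2.22*b^2 + 3.47*b - 0.36)^2 + (14.37*b^2 - 4.4*b + 3.92)/(2.22*b^2 + 3.47*b - 0.36) = (10.6338*b^4 + 33.2426*b^3 - 21.5096*b^2 + 4.7364*b + 1.0525)/(4.9284*b^4 + 15.4068*b^3 + 10.4425*b^2 - 2.4984*b + 0.1296)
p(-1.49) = 45.34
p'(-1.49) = -307.47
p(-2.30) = -23.41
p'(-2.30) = -19.91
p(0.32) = 0.49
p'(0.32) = 1.64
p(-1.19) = 12.31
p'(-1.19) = -38.52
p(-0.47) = 2.36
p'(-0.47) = -3.93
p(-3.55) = -16.78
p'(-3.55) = -0.36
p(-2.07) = -30.84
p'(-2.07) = -51.69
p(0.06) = 3.35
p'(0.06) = 61.24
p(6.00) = 9.75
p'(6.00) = 2.01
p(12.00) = 22.18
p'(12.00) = 2.11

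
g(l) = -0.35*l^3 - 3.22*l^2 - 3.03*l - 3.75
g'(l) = -1.05*l^2 - 6.44*l - 3.03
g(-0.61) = -3.02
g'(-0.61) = 0.51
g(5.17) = -153.85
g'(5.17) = -64.39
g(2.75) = -43.71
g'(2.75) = -28.68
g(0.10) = -4.09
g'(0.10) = -3.68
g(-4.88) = -24.97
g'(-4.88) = 3.39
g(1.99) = -25.29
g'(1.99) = -20.00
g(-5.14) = -25.72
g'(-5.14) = 2.33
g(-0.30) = -3.12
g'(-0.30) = -1.19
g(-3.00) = -14.19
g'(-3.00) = 6.84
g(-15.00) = 498.45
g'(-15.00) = -142.68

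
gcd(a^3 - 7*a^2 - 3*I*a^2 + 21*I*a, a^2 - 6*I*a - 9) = a - 3*I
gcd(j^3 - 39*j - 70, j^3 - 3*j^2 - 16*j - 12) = j + 2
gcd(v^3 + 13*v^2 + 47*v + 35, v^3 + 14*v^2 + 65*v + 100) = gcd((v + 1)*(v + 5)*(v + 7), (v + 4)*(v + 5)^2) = v + 5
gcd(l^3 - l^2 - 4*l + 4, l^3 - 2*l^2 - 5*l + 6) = l^2 + l - 2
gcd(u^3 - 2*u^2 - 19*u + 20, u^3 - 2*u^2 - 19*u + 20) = u^3 - 2*u^2 - 19*u + 20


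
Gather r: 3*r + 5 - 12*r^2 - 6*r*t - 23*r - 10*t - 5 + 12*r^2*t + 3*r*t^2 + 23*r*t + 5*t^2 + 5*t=r^2*(12*t - 12) + r*(3*t^2 + 17*t - 20) + 5*t^2 - 5*t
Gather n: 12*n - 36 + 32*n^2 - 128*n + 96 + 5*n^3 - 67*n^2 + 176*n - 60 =5*n^3 - 35*n^2 + 60*n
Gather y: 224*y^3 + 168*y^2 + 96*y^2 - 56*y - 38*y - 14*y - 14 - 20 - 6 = 224*y^3 + 264*y^2 - 108*y - 40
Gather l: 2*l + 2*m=2*l + 2*m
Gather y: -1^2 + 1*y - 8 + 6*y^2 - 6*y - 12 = 6*y^2 - 5*y - 21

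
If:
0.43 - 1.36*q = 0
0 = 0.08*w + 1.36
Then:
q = 0.32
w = -17.00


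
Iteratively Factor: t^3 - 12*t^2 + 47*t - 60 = (t - 3)*(t^2 - 9*t + 20) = (t - 5)*(t - 3)*(t - 4)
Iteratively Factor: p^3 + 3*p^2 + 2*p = (p + 1)*(p^2 + 2*p) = (p + 1)*(p + 2)*(p)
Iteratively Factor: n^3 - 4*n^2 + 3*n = (n - 1)*(n^2 - 3*n) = n*(n - 1)*(n - 3)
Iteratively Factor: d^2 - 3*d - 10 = (d - 5)*(d + 2)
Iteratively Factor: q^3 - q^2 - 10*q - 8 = (q + 2)*(q^2 - 3*q - 4) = (q - 4)*(q + 2)*(q + 1)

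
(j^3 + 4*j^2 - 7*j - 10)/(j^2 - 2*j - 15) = (-j^3 - 4*j^2 + 7*j + 10)/(-j^2 + 2*j + 15)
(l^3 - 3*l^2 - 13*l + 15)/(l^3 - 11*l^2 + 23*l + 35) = (l^2 + 2*l - 3)/(l^2 - 6*l - 7)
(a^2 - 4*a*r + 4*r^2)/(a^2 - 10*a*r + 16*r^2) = (-a + 2*r)/(-a + 8*r)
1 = 1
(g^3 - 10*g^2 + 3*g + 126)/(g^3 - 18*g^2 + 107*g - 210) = (g + 3)/(g - 5)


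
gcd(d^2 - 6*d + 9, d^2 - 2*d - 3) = d - 3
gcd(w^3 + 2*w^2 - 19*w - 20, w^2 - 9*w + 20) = w - 4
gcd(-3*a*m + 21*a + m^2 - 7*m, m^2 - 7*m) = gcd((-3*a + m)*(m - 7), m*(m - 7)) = m - 7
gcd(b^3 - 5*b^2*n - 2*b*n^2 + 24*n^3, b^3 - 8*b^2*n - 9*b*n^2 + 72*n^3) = b - 3*n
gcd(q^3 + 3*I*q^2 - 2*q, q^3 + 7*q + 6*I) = q^2 + 3*I*q - 2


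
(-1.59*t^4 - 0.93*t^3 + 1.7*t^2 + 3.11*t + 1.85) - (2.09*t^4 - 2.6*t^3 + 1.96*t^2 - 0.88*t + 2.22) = -3.68*t^4 + 1.67*t^3 - 0.26*t^2 + 3.99*t - 0.37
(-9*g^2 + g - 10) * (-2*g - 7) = 18*g^3 + 61*g^2 + 13*g + 70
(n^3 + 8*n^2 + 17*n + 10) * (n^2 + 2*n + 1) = n^5 + 10*n^4 + 34*n^3 + 52*n^2 + 37*n + 10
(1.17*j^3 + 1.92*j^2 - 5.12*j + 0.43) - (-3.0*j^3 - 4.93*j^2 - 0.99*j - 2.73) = 4.17*j^3 + 6.85*j^2 - 4.13*j + 3.16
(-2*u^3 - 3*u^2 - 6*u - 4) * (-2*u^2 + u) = 4*u^5 + 4*u^4 + 9*u^3 + 2*u^2 - 4*u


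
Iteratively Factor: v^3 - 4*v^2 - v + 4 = (v - 4)*(v^2 - 1) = (v - 4)*(v - 1)*(v + 1)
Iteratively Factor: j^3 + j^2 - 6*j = (j)*(j^2 + j - 6) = j*(j - 2)*(j + 3)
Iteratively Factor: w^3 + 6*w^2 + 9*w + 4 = (w + 1)*(w^2 + 5*w + 4) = (w + 1)*(w + 4)*(w + 1)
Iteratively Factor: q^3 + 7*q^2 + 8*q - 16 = (q - 1)*(q^2 + 8*q + 16) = (q - 1)*(q + 4)*(q + 4)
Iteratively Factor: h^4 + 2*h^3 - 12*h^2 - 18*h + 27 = (h + 3)*(h^3 - h^2 - 9*h + 9) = (h - 1)*(h + 3)*(h^2 - 9) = (h - 1)*(h + 3)^2*(h - 3)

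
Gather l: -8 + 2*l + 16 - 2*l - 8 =0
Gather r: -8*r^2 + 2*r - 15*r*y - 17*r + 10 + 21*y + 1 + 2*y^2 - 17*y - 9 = -8*r^2 + r*(-15*y - 15) + 2*y^2 + 4*y + 2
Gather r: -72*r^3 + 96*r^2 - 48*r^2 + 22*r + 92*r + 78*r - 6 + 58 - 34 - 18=-72*r^3 + 48*r^2 + 192*r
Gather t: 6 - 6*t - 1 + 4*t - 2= 3 - 2*t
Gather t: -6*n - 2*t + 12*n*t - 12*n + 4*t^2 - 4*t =-18*n + 4*t^2 + t*(12*n - 6)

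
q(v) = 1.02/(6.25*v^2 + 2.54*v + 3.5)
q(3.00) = 0.02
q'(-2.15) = 0.03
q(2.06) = 0.03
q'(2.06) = -0.02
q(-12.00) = 0.00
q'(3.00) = -0.01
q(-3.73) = 0.01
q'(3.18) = -0.01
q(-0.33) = 0.31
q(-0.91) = 0.16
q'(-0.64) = 0.28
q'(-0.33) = 0.14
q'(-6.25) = 0.00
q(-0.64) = 0.23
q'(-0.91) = 0.22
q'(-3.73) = 0.01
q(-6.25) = 0.00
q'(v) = 1.02*(-12.5*v - 2.54)/(6.25*v^2 + 2.54*v + 3.5)^2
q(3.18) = 0.01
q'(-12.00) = 0.00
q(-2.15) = 0.04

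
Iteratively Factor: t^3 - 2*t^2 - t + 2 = (t + 1)*(t^2 - 3*t + 2) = (t - 1)*(t + 1)*(t - 2)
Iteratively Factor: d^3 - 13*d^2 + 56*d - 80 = (d - 5)*(d^2 - 8*d + 16) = (d - 5)*(d - 4)*(d - 4)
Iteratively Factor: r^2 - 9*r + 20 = (r - 4)*(r - 5)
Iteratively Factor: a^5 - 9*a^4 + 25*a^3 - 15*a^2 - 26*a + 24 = (a + 1)*(a^4 - 10*a^3 + 35*a^2 - 50*a + 24) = (a - 4)*(a + 1)*(a^3 - 6*a^2 + 11*a - 6) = (a - 4)*(a - 2)*(a + 1)*(a^2 - 4*a + 3) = (a - 4)*(a - 2)*(a - 1)*(a + 1)*(a - 3)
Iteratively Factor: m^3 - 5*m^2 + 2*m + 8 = (m - 2)*(m^2 - 3*m - 4) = (m - 2)*(m + 1)*(m - 4)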